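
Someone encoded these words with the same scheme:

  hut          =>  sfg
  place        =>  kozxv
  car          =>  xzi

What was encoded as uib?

Each pair mirrors across the alphabet (h↔s, u↔f, t↔g): positions sum to 25. Each letter is replaced by its mirror in the alphabet: a↔z, b↔y, c↔x, and so on (the Atbash cipher).
Reversing it on uib: u↔f, i↔r, b↔y.

fry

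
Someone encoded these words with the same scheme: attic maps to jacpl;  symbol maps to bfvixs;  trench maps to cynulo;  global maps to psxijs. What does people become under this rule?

ylxwul

Shifts by position in attic: pos 0: a→j (+9), pos 1: t→a (+7), pos 2: t→c (+9), pos 3: i→p (+7) — repeating every 2. The shifts repeat in a cycle of length 2: positions 0,1,… shift by +9, +7, then the pattern repeats.
Applying it to people: p+9=y, e+7=l, o+9=x, p+7=w, l+9=u, e+7=l.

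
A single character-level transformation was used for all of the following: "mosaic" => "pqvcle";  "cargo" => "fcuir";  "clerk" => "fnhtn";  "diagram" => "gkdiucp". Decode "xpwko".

The shifts repeat in a cycle of length 2: positions 0,1,… shift by +3, +2, then the pattern repeats.
Reversing it on xpwko: x−3=u, p−2=n, w−3=t, k−2=i, o−3=l.

until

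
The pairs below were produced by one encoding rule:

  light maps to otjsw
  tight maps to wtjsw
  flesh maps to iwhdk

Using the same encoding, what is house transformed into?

kzxdh

A repeating key of period 2 is used — shifts +3, +11 over and over.
Applying it to house: h+3=k, o+11=z, u+3=x, s+11=d, e+3=h.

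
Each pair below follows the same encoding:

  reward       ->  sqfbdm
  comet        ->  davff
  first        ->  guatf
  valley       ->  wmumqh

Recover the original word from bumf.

The shifts repeat in a cycle of length 3: positions 0,1,… shift by +1, +12, +9, then the pattern repeats.
Decoding bumf: b−1=a, u−12=i, m−9=d, f−1=e.

aide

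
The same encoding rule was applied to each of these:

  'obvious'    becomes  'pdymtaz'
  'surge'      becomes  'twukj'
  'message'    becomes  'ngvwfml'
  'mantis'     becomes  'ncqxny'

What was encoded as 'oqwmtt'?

notion

In obvious: o→p is +1, b→d is +2, v→y is +3, i→m is +4 — the shift increases by 1 each position. Letter i (0-indexed) is shifted by i+1, so successive shifts are 1, 2, 3, ….
Undoing it on oqwmtt: o−1=n, q−2=o, w−3=t, m−4=i, t−5=o, t−6=n.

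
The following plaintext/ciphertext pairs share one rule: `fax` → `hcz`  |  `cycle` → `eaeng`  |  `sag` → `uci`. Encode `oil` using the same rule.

qkn

Compare letters: f→h is +2, a→c is +2, x→z is +2 — a constant shift. It's a constant shift of +2 (ROT2).
For oil: o+2=q, i+2=k, l+2=n.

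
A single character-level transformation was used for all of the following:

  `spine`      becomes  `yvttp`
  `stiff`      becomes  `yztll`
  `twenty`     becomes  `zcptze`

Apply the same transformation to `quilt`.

The shift depends on letter class: consonant s→y is +6, but vowel i→t is +11. Two shifts are in play — +11 for a/e/i/o/u, +6 for every other letter.
Applying it to quilt: q(cons)+6=w, u(vowel)+11=f, i(vowel)+11=t, l(cons)+6=r, t(cons)+6=z.

wftrz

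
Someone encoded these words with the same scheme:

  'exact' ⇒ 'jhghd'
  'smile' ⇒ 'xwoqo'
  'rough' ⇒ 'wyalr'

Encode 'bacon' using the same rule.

A repeating key of period 3 is used — shifts +5, +10, +6 over and over.
For bacon: b+5=g, a+10=k, c+6=i, o+5=t, n+10=x.

gkitx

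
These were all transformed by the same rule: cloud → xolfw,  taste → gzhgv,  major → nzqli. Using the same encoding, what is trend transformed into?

givmw

Letters are reflected about the middle of the alphabet (position → 25−position): Atbash.
Applying it to trend: t↔g, r↔i, e↔v, n↔m, d↔w.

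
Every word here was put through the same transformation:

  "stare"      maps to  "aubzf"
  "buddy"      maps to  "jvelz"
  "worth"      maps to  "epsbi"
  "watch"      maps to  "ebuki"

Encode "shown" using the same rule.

aipeo

Shifts by position in stare: pos 0: s→a (+8), pos 1: t→u (+1), pos 2: a→b (+1), pos 3: r→z (+8), pos 4: e→f (+1) — repeating every 3. A repeating key of period 3 is used — shifts +8, +1, +1 over and over.
On shown: s+8=a, h+1=i, o+1=p, w+8=e, n+1=o.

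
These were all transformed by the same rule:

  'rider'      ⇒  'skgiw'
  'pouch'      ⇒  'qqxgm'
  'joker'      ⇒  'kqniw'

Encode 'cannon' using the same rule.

The shift increases by 1 at each position, starting from +1: 1, 2, 3, ….
On cannon: c+1=d, a+2=c, n+3=q, n+4=r, o+5=t, n+6=t.

dcqrtt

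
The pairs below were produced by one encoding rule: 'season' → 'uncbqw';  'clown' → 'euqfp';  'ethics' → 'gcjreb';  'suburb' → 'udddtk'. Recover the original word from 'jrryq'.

The shifts repeat in a cycle of length 2: positions 0,1,… shift by +2, +9, then the pattern repeats.
Reversing it on jrryq: j−2=h, r−9=i, r−2=p, y−9=p, q−2=o.

hippo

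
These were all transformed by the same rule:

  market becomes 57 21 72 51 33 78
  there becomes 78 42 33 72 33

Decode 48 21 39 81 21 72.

jaguar

With a=1..z=26, the number is 3·pos + 18.
Undoing it on 48 21 39 81 21 72: 48→(48−18)÷3=10=j, 21→(21−18)÷3=1=a, 39→(39−18)÷3=7=g, 81→(81−18)÷3=21=u, 21→(21−18)÷3=1=a, 72→(72−18)÷3=18=r.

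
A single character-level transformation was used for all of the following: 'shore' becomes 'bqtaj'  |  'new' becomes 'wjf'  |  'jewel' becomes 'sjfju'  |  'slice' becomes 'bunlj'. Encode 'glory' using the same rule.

putah

The rule splits by letter class: vowels +5, consonants +9.
For glory: g(cons)+9=p, l(cons)+9=u, o(vowel)+5=t, r(cons)+9=a, y(cons)+9=h.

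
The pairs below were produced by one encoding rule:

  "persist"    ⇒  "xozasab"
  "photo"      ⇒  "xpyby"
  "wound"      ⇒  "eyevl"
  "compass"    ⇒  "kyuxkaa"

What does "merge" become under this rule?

The rule splits by letter class: vowels +10, consonants +8.
Applying it to merge: m(cons)+8=u, e(vowel)+10=o, r(cons)+8=z, g(cons)+8=o, e(vowel)+10=o.

uozoo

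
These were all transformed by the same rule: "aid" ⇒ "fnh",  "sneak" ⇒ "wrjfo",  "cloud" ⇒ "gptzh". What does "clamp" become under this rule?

The shift depends on letter class: consonant d→h is +4, but vowel a→f is +5. Vowels shift forward by 5 and consonants shift forward by 4.
For clamp: c(cons)+4=g, l(cons)+4=p, a(vowel)+5=f, m(cons)+4=q, p(cons)+4=t.

gpfqt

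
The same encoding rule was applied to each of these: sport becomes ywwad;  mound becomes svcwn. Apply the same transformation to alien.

Letter i (0-indexed) is shifted by i+6, so successive shifts are 6, 7, 8, ….
On alien: a+6=g, l+7=s, i+8=q, e+9=n, n+10=x.

gsqnx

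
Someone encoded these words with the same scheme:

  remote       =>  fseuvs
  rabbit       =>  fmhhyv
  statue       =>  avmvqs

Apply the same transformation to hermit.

r(17)→f(5) and e(4)→s(18) fit y≡21x+12 (mod 26); the inverse of 21 mod 26 is 5. Each letter's alphabet position (a=0..z=25) is mapped through 21·x+12 mod 26 — an affine cipher.
For hermit: h(7)→21·7+12≡3=d; e(4)→21·4+12≡18=s; r(17)→21·17+12≡5=f; m(12)→21·12+12≡4=e; i(8)→21·8+12≡24=y; t(19)→21·19+12≡21=v (all mod 26).

dsfeyv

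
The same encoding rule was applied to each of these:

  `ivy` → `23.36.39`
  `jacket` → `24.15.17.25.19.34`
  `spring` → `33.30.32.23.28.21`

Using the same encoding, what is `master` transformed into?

Each letter is replaced by its alphabet position (a=1..z=26) + 14.
For master: m=13→27, a=1→15, s=19→33, t=20→34, e=5→19, r=18→32.

27.15.33.34.19.32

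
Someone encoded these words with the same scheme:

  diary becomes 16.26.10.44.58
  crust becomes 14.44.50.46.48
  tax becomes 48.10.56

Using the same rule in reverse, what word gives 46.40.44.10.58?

spray

d(#4)→16 and i(#9)→26: differences scale by 2, so n = 2·pos + 8. The formula is n = 2×(alphabet index, a=1) + 8.
Decoding 46.40.44.10.58: 46→(46−8)÷2=19=s, 40→(40−8)÷2=16=p, 44→(44−8)÷2=18=r, 10→(10−8)÷2=1=a, 58→(58−8)÷2=25=y.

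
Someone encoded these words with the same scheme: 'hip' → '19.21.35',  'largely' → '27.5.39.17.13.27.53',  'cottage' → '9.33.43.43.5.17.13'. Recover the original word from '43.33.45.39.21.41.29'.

h(#8)→19 and i(#9)→21: differences scale by 2, so n = 2·pos + 3. Each letter becomes 2×(its alphabet position, a=1..z=26) + 3.
Reversing it on 43.33.45.39.21.41.29: 43→(43−3)÷2=20=t, 33→(33−3)÷2=15=o, 45→(45−3)÷2=21=u, 39→(39−3)÷2=18=r, 21→(21−3)÷2=9=i, 41→(41−3)÷2=19=s, 29→(29−3)÷2=13=m.

tourism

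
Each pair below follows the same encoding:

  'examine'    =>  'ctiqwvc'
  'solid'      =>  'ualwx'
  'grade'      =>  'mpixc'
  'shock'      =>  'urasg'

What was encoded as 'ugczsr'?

e(4)→c(2) and x(23)→t(19) fit y≡5x+8 (mod 26); the inverse of 5 mod 26 is 21. This is an affine cipher: with a=0,…,z=25, each position x becomes (5x+8) mod 26.
Reversing it on ugczsr: u(20)→21·(20−8)≡18=s; g(6)→21·(6−8)≡10=k; c(2)→21·(2−8)≡4=e; z(25)→21·(25−8)≡19=t; s(18)→21·(18−8)≡2=c; r(17)→21·(17−8)≡7=h (all mod 26).

sketch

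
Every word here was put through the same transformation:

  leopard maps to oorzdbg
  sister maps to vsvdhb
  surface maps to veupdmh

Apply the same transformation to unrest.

xxuovd

The shifts repeat in a cycle of length 2: positions 0,1,… shift by +3, +10, then the pattern repeats.
On unrest: u+3=x, n+10=x, r+3=u, e+10=o, s+3=v, t+10=d.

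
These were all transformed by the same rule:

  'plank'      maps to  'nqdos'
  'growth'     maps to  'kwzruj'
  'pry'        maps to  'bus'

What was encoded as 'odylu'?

rival

Read the word backwards and shift each letter +3.
Decoding odylu: shift back: o−3=l, d−3=a, y−3=v, l−3=i, u−3=r → lavir; then reverse → rival.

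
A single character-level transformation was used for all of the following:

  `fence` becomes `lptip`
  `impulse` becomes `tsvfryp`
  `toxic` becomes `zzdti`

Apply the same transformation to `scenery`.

The shift depends on letter class: consonant f→l is +6, but vowel e→p is +11. The rule splits by letter class: vowels +11, consonants +6.
On scenery: s(cons)+6=y, c(cons)+6=i, e(vowel)+11=p, n(cons)+6=t, e(vowel)+11=p, r(cons)+6=x, y(cons)+6=e.

yiptpxe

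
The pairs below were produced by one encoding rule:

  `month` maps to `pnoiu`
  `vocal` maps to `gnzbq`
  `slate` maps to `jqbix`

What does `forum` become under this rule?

wnkhp

Each letter's alphabet position (a=0..z=25) is mapped through 25·x+1 mod 26 — an affine cipher.
On forum: f(5)→25·5+1≡22=w; o(14)→25·14+1≡13=n; r(17)→25·17+1≡10=k; u(20)→25·20+1≡7=h; m(12)→25·12+1≡15=p (all mod 26).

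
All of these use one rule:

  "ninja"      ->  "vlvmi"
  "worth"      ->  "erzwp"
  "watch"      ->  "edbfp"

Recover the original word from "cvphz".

Shifts by position in ninja: pos 0: n→v (+8), pos 1: i→l (+3), pos 2: n→v (+8), pos 3: j→m (+3) — repeating every 2. It's a Vigenère-style cipher with numeric key [8,3]: position i shifts by key[i mod 2].
Undoing it on cvphz: c−8=u, v−3=s, p−8=h, h−3=e, z−8=r.

usher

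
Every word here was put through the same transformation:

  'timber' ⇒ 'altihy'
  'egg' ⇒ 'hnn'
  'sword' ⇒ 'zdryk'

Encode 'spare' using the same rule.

zwdyh

The shift depends on letter class: consonant t→a is +7, but vowel i→l is +3. Vowels shift forward by 3 and consonants shift forward by 7.
On spare: s(cons)+7=z, p(cons)+7=w, a(vowel)+3=d, r(cons)+7=y, e(vowel)+3=h.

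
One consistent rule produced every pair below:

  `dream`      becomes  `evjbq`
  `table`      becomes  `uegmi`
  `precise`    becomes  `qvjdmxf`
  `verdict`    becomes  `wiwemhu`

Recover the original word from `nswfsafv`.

Shifts by position in dream: pos 0: d→e (+1), pos 1: r→v (+4), pos 2: e→j (+5), pos 3: a→b (+1), pos 4: m→q (+4) — repeating every 3. The shifts repeat in a cycle of length 3: positions 0,1,… shift by +1, +4, +5, then the pattern repeats.
Reversing it on nswfsafv: n−1=m, s−4=o, w−5=r, f−1=e, s−4=o, a−5=v, f−1=e, v−4=r.

moreover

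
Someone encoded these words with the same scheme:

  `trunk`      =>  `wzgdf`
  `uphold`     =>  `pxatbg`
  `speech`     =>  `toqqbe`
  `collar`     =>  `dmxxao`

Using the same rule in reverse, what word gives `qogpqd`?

reduce

The output letters match the input read backwards, each shifted +12: trunk reversed is knurt. Read the word backwards and shift each letter +12.
Reversing it on qogpqd: shift back: q−12=e, o−12=c, g−12=u, p−12=d, q−12=e, d−12=r → ecuder; then reverse → reduce.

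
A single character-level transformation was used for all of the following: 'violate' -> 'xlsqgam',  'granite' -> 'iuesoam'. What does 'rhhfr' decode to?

In violate: v→x is +2, i→l is +3, o→s is +4, l→q is +5 — the shift increases by 1 each position. The shift increases by 1 at each position, starting from +2: 2, 3, 4, ….
Decoding rhhfr: r−2=p, h−3=e, h−4=d, f−5=a, r−6=l.

pedal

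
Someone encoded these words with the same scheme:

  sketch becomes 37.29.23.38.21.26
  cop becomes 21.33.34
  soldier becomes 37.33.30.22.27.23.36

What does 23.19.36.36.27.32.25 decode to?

The number is (letter's place in the alphabet, a=1) + 18.
Decoding 23.19.36.36.27.32.25: 23→(23−18)÷1=5=e, 19→(19−18)÷1=1=a, 36→(36−18)÷1=18=r, 36→(36−18)÷1=18=r, 27→(27−18)÷1=9=i, 32→(32−18)÷1=14=n, 25→(25−18)÷1=7=g.

earring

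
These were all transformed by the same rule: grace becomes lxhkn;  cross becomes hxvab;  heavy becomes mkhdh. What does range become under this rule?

In grace: g→l is +5, r→x is +6, a→h is +7, c→k is +8 — the shift increases by 1 each position. Each letter shifts forward by (position + 5), i.e. 5, 6, 7, … — the shift grows by one for each successive letter.
Applying it to range: r+5=w, a+6=g, n+7=u, g+8=o, e+9=n.

wguon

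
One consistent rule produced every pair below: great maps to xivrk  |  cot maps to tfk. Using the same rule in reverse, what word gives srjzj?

basis

Compare letters: g→x is +17, r→i is +17, e→v is +17 — a constant shift. Every letter moves 17 places later in the alphabet, wrapping around z→a.
Undoing it on srjzj: s−17=b, r−17=a, j−17=s, z−17=i, j−17=s.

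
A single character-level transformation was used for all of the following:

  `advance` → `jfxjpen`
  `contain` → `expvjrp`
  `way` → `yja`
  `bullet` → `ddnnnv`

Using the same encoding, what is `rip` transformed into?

The shift depends on letter class: consonant d→f is +2, but vowel a→j is +9. The rule splits by letter class: vowels +9, consonants +2.
On rip: r(cons)+2=t, i(vowel)+9=r, p(cons)+2=r.

trr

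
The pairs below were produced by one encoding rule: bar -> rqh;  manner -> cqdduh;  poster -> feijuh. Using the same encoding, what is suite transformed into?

ikyju

Compare letters: b→r is +16, a→q is +16, r→h is +16 — a constant shift. Each letter is shifted forward by 16 in the alphabet (a Caesar shift of +16).
On suite: s+16=i, u+16=k, i+16=y, t+16=j, e+16=u.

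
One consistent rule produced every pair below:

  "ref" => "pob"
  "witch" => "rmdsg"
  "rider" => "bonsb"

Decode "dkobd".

treat

The output letters match the input read backwards, each shifted +10: ref reversed is fer. The word is reversed, then every letter is shifted forward by 10.
Reversing it on dkobd: shift back: d−10=t, k−10=a, o−10=e, b−10=r, d−10=t → taert; then reverse → treat.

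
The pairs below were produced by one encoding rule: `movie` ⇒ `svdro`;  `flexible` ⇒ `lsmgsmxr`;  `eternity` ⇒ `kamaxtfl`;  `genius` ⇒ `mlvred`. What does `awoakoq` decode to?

Each letter shifts forward by (position + 6), i.e. 6, 7, 8, … — the shift grows by one for each successive letter.
Undoing it on awoakoq: a−6=u, w−7=p, o−8=g, a−9=r, k−10=a, o−11=d, q−12=e.

upgrade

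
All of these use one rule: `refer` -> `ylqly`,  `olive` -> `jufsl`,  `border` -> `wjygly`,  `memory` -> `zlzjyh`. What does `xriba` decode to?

watch

r(17)→y(24) and e(4)→l(11) fit y≡5x+17 (mod 26); the inverse of 5 mod 26 is 21. Each letter's alphabet position (a=0..z=25) is mapped through 5·x+17 mod 26 — an affine cipher.
Decoding xriba: x(23)→21·(23−17)≡22=w; r(17)→21·(17−17)≡0=a; i(8)→21·(8−17)≡19=t; b(1)→21·(1−17)≡2=c; a(0)→21·(0−17)≡7=h (all mod 26).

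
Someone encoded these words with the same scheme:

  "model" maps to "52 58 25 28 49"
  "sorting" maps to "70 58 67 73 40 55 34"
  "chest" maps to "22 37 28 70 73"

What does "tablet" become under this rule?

73 16 19 49 28 73

m(#13)→52 and o(#15)→58: differences scale by 3, so n = 3·pos + 13. Each letter becomes 3×(its alphabet position, a=1..z=26) + 13.
Applying it to tablet: t=20→73, a=1→16, b=2→19, l=12→49, e=5→28, t=20→73.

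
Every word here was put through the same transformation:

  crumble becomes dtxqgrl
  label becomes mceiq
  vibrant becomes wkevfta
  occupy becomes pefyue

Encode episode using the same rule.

Letter i (0-indexed) is shifted by i+1, so successive shifts are 1, 2, 3, ….
On episode: e+1=f, p+2=r, i+3=l, s+4=w, o+5=t, d+6=j, e+7=l.

frlwtjl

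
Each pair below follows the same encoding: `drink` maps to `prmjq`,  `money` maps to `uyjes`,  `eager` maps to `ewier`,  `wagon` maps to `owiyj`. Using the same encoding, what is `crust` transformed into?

d(3)→p(15) and r(17)→r(17) fit y≡15x+22 (mod 26); the inverse of 15 mod 26 is 7. Each letter's alphabet position (a=0..z=25) is mapped through 15·x+22 mod 26 — an affine cipher.
Applying it to crust: c(2)→15·2+22≡0=a; r(17)→15·17+22≡17=r; u(20)→15·20+22≡10=k; s(18)→15·18+22≡6=g; t(19)→15·19+22≡21=v (all mod 26).

arkgv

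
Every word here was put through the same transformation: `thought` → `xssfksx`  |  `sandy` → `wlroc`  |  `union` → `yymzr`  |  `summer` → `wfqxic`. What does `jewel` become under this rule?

npapp

It's a Vigenère-style cipher with numeric key [4,11]: position i shifts by key[i mod 2].
On jewel: j+4=n, e+11=p, w+4=a, e+11=p, l+4=p.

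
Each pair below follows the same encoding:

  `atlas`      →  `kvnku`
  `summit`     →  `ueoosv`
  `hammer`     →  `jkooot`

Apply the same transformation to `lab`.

nkd

The shift depends on letter class: consonant t→v is +2, but vowel a→k is +10. Two shifts are in play — +10 for a/e/i/o/u, +2 for every other letter.
Applying it to lab: l(cons)+2=n, a(vowel)+10=k, b(cons)+2=d.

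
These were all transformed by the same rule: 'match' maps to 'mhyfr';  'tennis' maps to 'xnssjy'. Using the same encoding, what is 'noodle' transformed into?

The output letters match the input read backwards, each shifted +5: match reversed is hctam. Two steps: reverse the string, then apply a Caesar shift of +5.
Applying it to noodle: reverse → eldoon; then shift: e+5=j, l+5=q, d+5=i, o+5=t, o+5=t, n+5=s.

jqitts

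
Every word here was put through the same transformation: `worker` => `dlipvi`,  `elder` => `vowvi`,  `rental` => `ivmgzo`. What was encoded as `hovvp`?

This is the alphabet-reversal cipher (Atbash): a becomes z, b becomes y, etc.
Undoing it on hovvp: h↔s, o↔l, v↔e, v↔e, p↔k.

sleek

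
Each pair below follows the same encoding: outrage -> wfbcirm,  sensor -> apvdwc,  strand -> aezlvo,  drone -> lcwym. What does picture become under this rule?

xtkeccm

Shifts by position in outrage: pos 0: o→w (+8), pos 1: u→f (+11), pos 2: t→b (+8), pos 3: r→c (+11) — repeating every 2. The shifts repeat in a cycle of length 2: positions 0,1,… shift by +8, +11, then the pattern repeats.
Applying it to picture: p+8=x, i+11=t, c+8=k, t+11=e, u+8=c, r+11=c, e+8=m.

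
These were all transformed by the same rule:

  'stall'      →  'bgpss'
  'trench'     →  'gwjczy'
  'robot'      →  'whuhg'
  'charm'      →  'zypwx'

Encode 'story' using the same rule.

bghwf

s(18)→b(1) and t(19)→g(6) fit y≡5x+15 (mod 26); the inverse of 5 mod 26 is 21. Each letter's alphabet position (a=0..z=25) is mapped through 5·x+15 mod 26 — an affine cipher.
On story: s(18)→5·18+15≡1=b; t(19)→5·19+15≡6=g; o(14)→5·14+15≡7=h; r(17)→5·17+15≡22=w; y(24)→5·24+15≡5=f (all mod 26).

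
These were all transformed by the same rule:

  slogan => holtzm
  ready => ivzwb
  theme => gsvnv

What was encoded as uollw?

s(18)→h(7) and l(11)→o(14) fit y≡25x+25 (mod 26); the inverse of 25 mod 26 is 25. Each letter's alphabet position (a=0..z=25) is mapped through 25·x+25 mod 26 — an affine cipher.
Reversing it on uollw: u(20)→25·(20−25)≡5=f; o(14)→25·(14−25)≡11=l; l(11)→25·(11−25)≡14=o; l(11)→25·(11−25)≡14=o; w(22)→25·(22−25)≡3=d (all mod 26).

flood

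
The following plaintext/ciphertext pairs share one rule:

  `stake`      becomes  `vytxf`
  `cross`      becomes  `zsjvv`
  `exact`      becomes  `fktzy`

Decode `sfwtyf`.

Treating letters as 0–25, the rule is x ↦ 3x + 19 (mod 26).
Decoding sfwtyf: s(18)→9·(18−19)≡17=r; f(5)→9·(5−19)≡4=e; w(22)→9·(22−19)≡1=b; t(19)→9·(19−19)≡0=a; y(24)→9·(24−19)≡19=t; f(5)→9·(5−19)≡4=e (all mod 26).

rebate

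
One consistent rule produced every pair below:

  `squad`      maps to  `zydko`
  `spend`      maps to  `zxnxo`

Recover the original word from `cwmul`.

In squad: s→z is +7, q→y is +8, u→d is +9, a→k is +10 — the shift increases by 1 each position. Letter i (0-indexed) is shifted by i+7, so successive shifts are 7, 8, 9, ….
Undoing it on cwmul: c−7=v, w−8=o, m−9=d, u−10=k, l−11=a.

vodka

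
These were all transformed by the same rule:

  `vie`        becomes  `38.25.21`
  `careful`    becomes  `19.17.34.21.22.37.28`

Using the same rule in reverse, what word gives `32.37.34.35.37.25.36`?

pursuit

Letters become their 1-based position plus 16 (so a→17, b→18, …).
Undoing it on 32.37.34.35.37.25.36: 32→(32−16)÷1=16=p, 37→(37−16)÷1=21=u, 34→(34−16)÷1=18=r, 35→(35−16)÷1=19=s, 37→(37−16)÷1=21=u, 25→(25−16)÷1=9=i, 36→(36−16)÷1=20=t.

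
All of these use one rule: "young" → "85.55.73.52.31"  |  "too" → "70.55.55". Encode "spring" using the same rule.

With a=1..z=26, the number is 3·pos + 10.
On spring: s=19→67, p=16→58, r=18→64, i=9→37, n=14→52, g=7→31.

67.58.64.37.52.31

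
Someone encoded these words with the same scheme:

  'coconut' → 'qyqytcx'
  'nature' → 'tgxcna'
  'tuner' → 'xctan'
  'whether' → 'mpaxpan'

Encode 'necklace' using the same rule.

taqejgqa

This is an affine cipher: with a=0,…,z=25, each position x becomes (5x+6) mod 26.
On necklace: n(13)→5·13+6≡19=t; e(4)→5·4+6≡0=a; c(2)→5·2+6≡16=q; k(10)→5·10+6≡4=e; l(11)→5·11+6≡9=j; a(0)→5·0+6≡6=g; c(2)→5·2+6≡16=q; e(4)→5·4+6≡0=a (all mod 26).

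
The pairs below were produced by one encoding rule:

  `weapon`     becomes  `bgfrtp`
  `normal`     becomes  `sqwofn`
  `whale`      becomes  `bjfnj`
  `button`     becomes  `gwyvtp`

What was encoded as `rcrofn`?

Shifts by position in weapon: pos 0: w→b (+5), pos 1: e→g (+2), pos 2: a→f (+5), pos 3: p→r (+2) — repeating every 2. The shifts repeat in a cycle of length 2: positions 0,1,… shift by +5, +2, then the pattern repeats.
Reversing it on rcrofn: r−5=m, c−2=a, r−5=m, o−2=m, f−5=a, n−2=l.

mammal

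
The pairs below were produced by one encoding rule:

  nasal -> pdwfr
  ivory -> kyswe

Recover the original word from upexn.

In nasal: n→p is +2, a→d is +3, s→w is +4, a→f is +5 — the shift increases by 1 each position. Letter i (0-indexed) is shifted by i+2, so successive shifts are 2, 3, 4, ….
Undoing it on upexn: u−2=s, p−3=m, e−4=a, x−5=s, n−6=h.

smash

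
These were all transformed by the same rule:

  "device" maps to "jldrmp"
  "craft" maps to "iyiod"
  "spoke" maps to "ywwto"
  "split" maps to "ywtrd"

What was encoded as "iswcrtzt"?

In device: d→j is +6, e→l is +7, v→d is +8, i→r is +9 — the shift increases by 1 each position. The shift increases by 1 at each position, starting from +6: 6, 7, 8, ….
Decoding iswcrtzt: i−6=c, s−7=l, w−8=o, c−9=t, r−10=h, t−11=i, z−12=n, t−13=g.

clothing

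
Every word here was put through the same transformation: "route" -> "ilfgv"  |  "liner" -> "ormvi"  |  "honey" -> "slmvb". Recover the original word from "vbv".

eye

Each pair mirrors across the alphabet (r↔i, o↔l, u↔f): positions sum to 25. This is the alphabet-reversal cipher (Atbash): a becomes z, b becomes y, etc.
Reversing it on vbv: v↔e, b↔y, v↔e.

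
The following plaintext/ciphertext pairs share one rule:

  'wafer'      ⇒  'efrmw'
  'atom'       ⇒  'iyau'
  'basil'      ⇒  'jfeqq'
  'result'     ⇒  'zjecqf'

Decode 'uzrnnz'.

Shifts by position in wafer: pos 0: w→e (+8), pos 1: a→f (+5), pos 2: f→r (+12), pos 3: e→m (+8), pos 4: r→w (+5) — repeating every 3. It's a Vigenère-style cipher with numeric key [8,5,12]: position i shifts by key[i mod 3].
Decoding uzrnnz: u−8=m, z−5=u, r−12=f, n−8=f, n−5=i, z−12=n.

muffin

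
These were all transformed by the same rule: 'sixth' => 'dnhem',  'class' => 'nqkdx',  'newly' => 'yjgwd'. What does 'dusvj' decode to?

Shifts by position in sixth: pos 0: s→d (+11), pos 1: i→n (+5), pos 2: x→h (+10), pos 3: t→e (+11), pos 4: h→m (+5) — repeating every 3. The shifts repeat in a cycle of length 3: positions 0,1,… shift by +11, +5, +10, then the pattern repeats.
Decoding dusvj: d−11=s, u−5=p, s−10=i, v−11=k, j−5=e.

spike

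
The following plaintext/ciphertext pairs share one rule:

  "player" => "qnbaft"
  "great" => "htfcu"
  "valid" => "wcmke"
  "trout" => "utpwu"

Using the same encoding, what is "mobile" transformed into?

Shifts by position in player: pos 0: p→q (+1), pos 1: l→n (+2), pos 2: a→b (+1), pos 3: y→a (+2) — repeating every 2. The shifts repeat in a cycle of length 2: positions 0,1,… shift by +1, +2, then the pattern repeats.
On mobile: m+1=n, o+2=q, b+1=c, i+2=k, l+1=m, e+2=g.

nqckmg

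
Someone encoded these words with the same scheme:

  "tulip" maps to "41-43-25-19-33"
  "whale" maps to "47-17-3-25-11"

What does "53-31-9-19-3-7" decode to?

zodiac

t(#20)→41 and u(#21)→43: differences scale by 2, so n = 2·pos + 1. With a=1..z=26, the number is 2·pos + 1.
Decoding 53-31-9-19-3-7: 53→(53−1)÷2=26=z, 31→(31−1)÷2=15=o, 9→(9−1)÷2=4=d, 19→(19−1)÷2=9=i, 3→(3−1)÷2=1=a, 7→(7−1)÷2=3=c.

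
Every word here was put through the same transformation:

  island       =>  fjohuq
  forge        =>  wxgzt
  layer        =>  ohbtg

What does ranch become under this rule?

ghunc

Each letter's alphabet position (a=0..z=25) is mapped through 3·x+7 mod 26 — an affine cipher.
Applying it to ranch: r(17)→3·17+7≡6=g; a(0)→3·0+7≡7=h; n(13)→3·13+7≡20=u; c(2)→3·2+7≡13=n; h(7)→3·7+7≡2=c (all mod 26).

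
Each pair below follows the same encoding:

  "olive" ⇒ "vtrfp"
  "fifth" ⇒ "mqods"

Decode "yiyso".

rapid

In olive: o→v is +7, l→t is +8, i→r is +9, v→f is +10 — the shift increases by 1 each position. The shift increases by 1 at each position, starting from +7: 7, 8, 9, ….
Decoding yiyso: y−7=r, i−8=a, y−9=p, s−10=i, o−11=d.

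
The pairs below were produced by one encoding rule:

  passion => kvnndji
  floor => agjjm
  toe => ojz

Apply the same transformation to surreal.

npmmzvg

Each letter is shifted forward by 21 in the alphabet (a Caesar shift of +21).
For surreal: s+21=n, u+21=p, r+21=m, r+21=m, e+21=z, a+21=v, l+21=g.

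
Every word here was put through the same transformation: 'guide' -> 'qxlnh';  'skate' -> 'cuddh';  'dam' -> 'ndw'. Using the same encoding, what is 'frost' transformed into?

The rule splits by letter class: vowels +3, consonants +10.
On frost: f(cons)+10=p, r(cons)+10=b, o(vowel)+3=r, s(cons)+10=c, t(cons)+10=d.

pbrcd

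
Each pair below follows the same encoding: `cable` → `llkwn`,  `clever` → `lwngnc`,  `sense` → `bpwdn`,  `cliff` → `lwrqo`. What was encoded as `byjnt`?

snack

Shifts by position in cable: pos 0: c→l (+9), pos 1: a→l (+11), pos 2: b→k (+9), pos 3: l→w (+11) — repeating every 2. A repeating key of period 2 is used — shifts +9, +11 over and over.
Decoding byjnt: b−9=s, y−11=n, j−9=a, n−11=c, t−9=k.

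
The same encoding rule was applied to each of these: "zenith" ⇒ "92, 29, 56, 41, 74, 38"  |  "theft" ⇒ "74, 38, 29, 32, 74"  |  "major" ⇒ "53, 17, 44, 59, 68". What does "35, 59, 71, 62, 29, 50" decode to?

z(#26)→92 and e(#5)→29: differences scale by 3, so n = 3·pos + 14. The formula is n = 3×(alphabet index, a=1) + 14.
Decoding 35, 59, 71, 62, 29, 50: 35→(35−14)÷3=7=g, 59→(59−14)÷3=15=o, 71→(71−14)÷3=19=s, 62→(62−14)÷3=16=p, 29→(29−14)÷3=5=e, 50→(50−14)÷3=12=l.

gospel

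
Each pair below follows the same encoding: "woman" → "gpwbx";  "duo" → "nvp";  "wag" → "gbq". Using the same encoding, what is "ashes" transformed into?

bcrfc

The shift depends on letter class: consonant w→g is +10, but vowel o→p is +1. Vowels shift forward by 1 and consonants shift forward by 10.
On ashes: a(vowel)+1=b, s(cons)+10=c, h(cons)+10=r, e(vowel)+1=f, s(cons)+10=c.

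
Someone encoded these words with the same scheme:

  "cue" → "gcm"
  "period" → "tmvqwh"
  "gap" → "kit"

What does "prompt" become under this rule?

tvwqtx

The shift depends on letter class: consonant c→g is +4, but vowel u→c is +8. Two shifts are in play — +8 for a/e/i/o/u, +4 for every other letter.
On prompt: p(cons)+4=t, r(cons)+4=v, o(vowel)+8=w, m(cons)+4=q, p(cons)+4=t, t(cons)+4=x.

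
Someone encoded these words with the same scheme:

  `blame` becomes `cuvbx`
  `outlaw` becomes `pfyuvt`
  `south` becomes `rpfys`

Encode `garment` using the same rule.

lvkbxiy

This is an affine cipher: with a=0,…,z=25, each position x becomes (7x+21) mod 26.
On garment: g(6)→7·6+21≡11=l; a(0)→7·0+21≡21=v; r(17)→7·17+21≡10=k; m(12)→7·12+21≡1=b; e(4)→7·4+21≡23=x; n(13)→7·13+21≡8=i; t(19)→7·19+21≡24=y (all mod 26).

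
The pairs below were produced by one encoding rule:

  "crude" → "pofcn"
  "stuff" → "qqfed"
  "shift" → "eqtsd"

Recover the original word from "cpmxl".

The output letters match the input read backwards, each shifted +11: crude reversed is edurc. The word is reversed, then every letter is shifted forward by 11.
Decoding cpmxl: shift back: c−11=r, p−11=e, m−11=b, x−11=m, l−11=a → rebma; then reverse → amber.

amber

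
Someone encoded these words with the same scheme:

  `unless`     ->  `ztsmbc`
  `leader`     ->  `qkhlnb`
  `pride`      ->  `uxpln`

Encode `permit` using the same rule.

Each letter shifts forward by (position + 5), i.e. 5, 6, 7, … — the shift grows by one for each successive letter.
On permit: p+5=u, e+6=k, r+7=y, m+8=u, i+9=r, t+10=d.

ukyurd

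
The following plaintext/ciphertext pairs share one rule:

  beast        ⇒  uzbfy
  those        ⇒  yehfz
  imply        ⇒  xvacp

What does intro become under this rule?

b(1)→u(20) and e(4)→z(25) fit y≡19x+1 (mod 26); the inverse of 19 mod 26 is 11. This is an affine cipher: with a=0,…,z=25, each position x becomes (19x+1) mod 26.
On intro: i(8)→19·8+1≡23=x; n(13)→19·13+1≡14=o; t(19)→19·19+1≡24=y; r(17)→19·17+1≡12=m; o(14)→19·14+1≡7=h (all mod 26).

xoymh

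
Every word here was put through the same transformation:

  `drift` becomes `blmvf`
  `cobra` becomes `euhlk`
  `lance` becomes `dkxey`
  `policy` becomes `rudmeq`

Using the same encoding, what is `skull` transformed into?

igcdd

Treating letters as 0–25, the rule is x ↦ 23x + 10 (mod 26).
For skull: s(18)→23·18+10≡8=i; k(10)→23·10+10≡6=g; u(20)→23·20+10≡2=c; l(11)→23·11+10≡3=d; l(11)→23·11+10≡3=d (all mod 26).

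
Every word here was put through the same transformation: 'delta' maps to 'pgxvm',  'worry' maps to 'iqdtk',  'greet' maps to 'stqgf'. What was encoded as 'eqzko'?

Shifts by position in delta: pos 0: d→p (+12), pos 1: e→g (+2), pos 2: l→x (+12), pos 3: t→v (+2) — repeating every 2. A repeating key of period 2 is used — shifts +12, +2 over and over.
Undoing it on eqzko: e−12=s, q−2=o, z−12=n, k−2=i, o−12=c.

sonic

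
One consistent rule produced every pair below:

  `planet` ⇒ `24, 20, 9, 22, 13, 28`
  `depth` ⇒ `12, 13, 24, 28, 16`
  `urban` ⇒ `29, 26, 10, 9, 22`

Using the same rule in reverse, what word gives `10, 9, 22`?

ban

p is letter #16 and maps to 24: an offset of 8. Each letter is replaced by its alphabet position (a=1..z=26) + 8.
Reversing it on 10, 9, 22: 10→(10−8)÷1=2=b, 9→(9−8)÷1=1=a, 22→(22−8)÷1=14=n.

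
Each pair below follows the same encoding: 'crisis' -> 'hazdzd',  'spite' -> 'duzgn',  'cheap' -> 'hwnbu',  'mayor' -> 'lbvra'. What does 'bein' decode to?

c(2)→h(7) and r(17)→a(0) fit y≡3x+1 (mod 26); the inverse of 3 mod 26 is 9. Treating letters as 0–25, the rule is x ↦ 3x + 1 (mod 26).
Reversing it on bein: b(1)→9·(1−1)≡0=a; e(4)→9·(4−1)≡1=b; i(8)→9·(8−1)≡11=l; n(13)→9·(13−1)≡4=e (all mod 26).

able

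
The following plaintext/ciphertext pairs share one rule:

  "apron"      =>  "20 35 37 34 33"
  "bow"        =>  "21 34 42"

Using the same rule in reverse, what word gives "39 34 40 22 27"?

a is letter #1 and maps to 20: an offset of 19. Letters become their 1-based position plus 19 (so a→20, b→21, …).
Undoing it on 39 34 40 22 27: 39→(39−19)÷1=20=t, 34→(34−19)÷1=15=o, 40→(40−19)÷1=21=u, 22→(22−19)÷1=3=c, 27→(27−19)÷1=8=h.

touch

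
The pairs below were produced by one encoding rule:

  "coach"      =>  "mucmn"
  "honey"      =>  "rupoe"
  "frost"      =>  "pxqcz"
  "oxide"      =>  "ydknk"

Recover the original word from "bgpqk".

Shifts by position in coach: pos 0: c→m (+10), pos 1: o→u (+6), pos 2: a→c (+2), pos 3: c→m (+10), pos 4: h→n (+6) — repeating every 3. It's a Vigenère-style cipher with numeric key [10,6,2]: position i shifts by key[i mod 3].
Decoding bgpqk: b−10=r, g−6=a, p−2=n, q−10=g, k−6=e.

range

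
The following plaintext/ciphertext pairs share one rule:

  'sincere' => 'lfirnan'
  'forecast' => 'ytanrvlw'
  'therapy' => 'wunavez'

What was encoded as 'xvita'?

This is an affine cipher: with a=0,…,z=25, each position x becomes (11x+21) mod 26.
Reversing it on xvita: x(23)→19·(23−21)≡12=m; v(21)→19·(21−21)≡0=a; i(8)→19·(8−21)≡13=n; t(19)→19·(19−21)≡14=o; a(0)→19·(0−21)≡17=r (all mod 26).

manor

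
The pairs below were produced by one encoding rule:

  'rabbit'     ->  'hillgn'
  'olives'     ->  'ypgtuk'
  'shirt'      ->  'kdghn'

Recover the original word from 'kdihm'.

shark

r(17)→h(7) and a(0)→i(8) fit y≡3x+8 (mod 26); the inverse of 3 mod 26 is 9. This is an affine cipher: with a=0,…,z=25, each position x becomes (3x+8) mod 26.
Undoing it on kdihm: k(10)→9·(10−8)≡18=s; d(3)→9·(3−8)≡7=h; i(8)→9·(8−8)≡0=a; h(7)→9·(7−8)≡17=r; m(12)→9·(12−8)≡10=k (all mod 26).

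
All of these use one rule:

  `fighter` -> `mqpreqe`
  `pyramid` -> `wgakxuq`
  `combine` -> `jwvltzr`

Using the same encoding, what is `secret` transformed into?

zmlbpf

In fighter: f→m is +7, i→q is +8, g→p is +9, h→r is +10 — the shift increases by 1 each position. The shift increases by 1 at each position, starting from +7: 7, 8, 9, ….
Applying it to secret: s+7=z, e+8=m, c+9=l, r+10=b, e+11=p, t+12=f.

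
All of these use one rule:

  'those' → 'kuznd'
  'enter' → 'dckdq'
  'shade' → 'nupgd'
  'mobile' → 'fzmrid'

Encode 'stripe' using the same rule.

nkqrwd

t(19)→k(10) and h(7)→u(20) fit y≡23x+15 (mod 26); the inverse of 23 mod 26 is 17. Treating letters as 0–25, the rule is x ↦ 23x + 15 (mod 26).
Applying it to stripe: s(18)→23·18+15≡13=n; t(19)→23·19+15≡10=k; r(17)→23·17+15≡16=q; i(8)→23·8+15≡17=r; p(15)→23·15+15≡22=w; e(4)→23·4+15≡3=d (all mod 26).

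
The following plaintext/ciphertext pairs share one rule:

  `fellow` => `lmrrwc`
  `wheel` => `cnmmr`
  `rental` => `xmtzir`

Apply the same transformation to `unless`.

ctrmyy

The rule splits by letter class: vowels +8, consonants +6.
For unless: u(vowel)+8=c, n(cons)+6=t, l(cons)+6=r, e(vowel)+8=m, s(cons)+6=y, s(cons)+6=y.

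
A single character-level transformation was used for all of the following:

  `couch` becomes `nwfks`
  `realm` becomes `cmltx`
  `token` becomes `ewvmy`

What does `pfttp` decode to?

exile

Shifts by position in couch: pos 0: c→n (+11), pos 1: o→w (+8), pos 2: u→f (+11), pos 3: c→k (+8) — repeating every 2. It's a Vigenère-style cipher with numeric key [11,8]: position i shifts by key[i mod 2].
Reversing it on pfttp: p−11=e, f−8=x, t−11=i, t−8=l, p−11=e.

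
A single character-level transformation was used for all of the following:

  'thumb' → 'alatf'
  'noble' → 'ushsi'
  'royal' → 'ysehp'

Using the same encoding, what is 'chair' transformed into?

jlgpv

The shifts repeat in a cycle of length 3: positions 0,1,… shift by +7, +4, +6, then the pattern repeats.
Applying it to chair: c+7=j, h+4=l, a+6=g, i+7=p, r+4=v.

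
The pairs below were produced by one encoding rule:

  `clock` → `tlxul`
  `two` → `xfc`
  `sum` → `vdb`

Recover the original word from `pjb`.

Two steps: reverse the string, then apply a Caesar shift of +9.
Undoing it on pjb: shift back: p−9=g, j−9=a, b−9=s → gas; then reverse → sag.

sag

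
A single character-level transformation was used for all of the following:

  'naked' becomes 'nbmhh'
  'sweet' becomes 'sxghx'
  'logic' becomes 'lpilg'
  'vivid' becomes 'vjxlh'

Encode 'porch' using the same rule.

In naked: n→n is +0, a→b is +1, k→m is +2, e→h is +3 — the shift increases by 1 each position. Letter i (0-indexed) is shifted by i+0, so successive shifts are 0, 1, 2, ….
For porch: p+0=p, o+1=p, r+2=t, c+3=f, h+4=l.

pptfl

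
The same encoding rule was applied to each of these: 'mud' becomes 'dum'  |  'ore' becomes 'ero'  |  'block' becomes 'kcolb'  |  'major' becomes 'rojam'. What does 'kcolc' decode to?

clock

The output letters match the input read backwards: mud reversed is dum. It's just the letters in reverse order.
Undoing it on kcolc: then reverse → clock.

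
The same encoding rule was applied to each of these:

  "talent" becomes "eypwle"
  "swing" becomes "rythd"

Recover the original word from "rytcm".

The output letters match the input read backwards, each shifted +11: talent reversed is tnelat. The word is reversed, then every letter is shifted forward by 11.
Decoding rytcm: shift back: r−11=g, y−11=n, t−11=i, c−11=r, m−11=b → gnirb; then reverse → bring.

bring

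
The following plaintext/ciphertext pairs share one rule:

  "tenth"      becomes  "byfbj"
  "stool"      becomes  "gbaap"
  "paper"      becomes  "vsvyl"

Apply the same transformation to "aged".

This is an affine cipher: with a=0,…,z=25, each position x becomes (21x+18) mod 26.
On aged: a(0)→21·0+18≡18=s; g(6)→21·6+18≡14=o; e(4)→21·4+18≡24=y; d(3)→21·3+18≡3=d (all mod 26).

soyd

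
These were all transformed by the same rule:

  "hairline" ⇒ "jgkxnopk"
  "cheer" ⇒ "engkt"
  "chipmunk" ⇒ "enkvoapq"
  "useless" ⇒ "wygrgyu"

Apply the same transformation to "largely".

Shifts by position in hairline: pos 0: h→j (+2), pos 1: a→g (+6), pos 2: i→k (+2), pos 3: r→x (+6) — repeating every 2. It's a Vigenère-style cipher with numeric key [2,6]: position i shifts by key[i mod 2].
Applying it to largely: l+2=n, a+6=g, r+2=t, g+6=m, e+2=g, l+6=r, y+2=a.

ngtmgra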